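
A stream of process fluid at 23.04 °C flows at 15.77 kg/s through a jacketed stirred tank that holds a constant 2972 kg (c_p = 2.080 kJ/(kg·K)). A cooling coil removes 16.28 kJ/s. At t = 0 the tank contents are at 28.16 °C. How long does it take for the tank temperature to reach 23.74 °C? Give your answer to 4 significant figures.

M c_p dT/dt = ṁ c_p (T_in − T) − Q̇.
τ = M/ṁ = 188.459 s; T_ss = T_in − Q̇/(ṁ c_p) = 22.5437 °C.
T(t) = T_ss + (T₀ − T_ss) e^(−t/τ). Set T = 23.74:
e^(−t/τ) = (23.74 − 22.5437)/(28.16 − 22.5437) = 0.213007
t = −188.459 · ln(0.213007) = 291.438 s.

291.4 s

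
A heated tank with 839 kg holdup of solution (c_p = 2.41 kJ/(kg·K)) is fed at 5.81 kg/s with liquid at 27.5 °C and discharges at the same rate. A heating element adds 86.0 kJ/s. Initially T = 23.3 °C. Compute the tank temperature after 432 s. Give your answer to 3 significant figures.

Energy balance: M c_p dT/dt = ṁ c_p (T_in − T) + 86.0.
τ = M/ṁ = 144.41 s; T_ss = T_in + Q̇/(ṁ c_p) = 27.5 + 86.0/(5.81·2.41) = 33.642 °C.
Integrating: T(t) = T_ss + (T₀ − T_ss) e^(−t/τ).
T(432) = 33.642 + (-10.342)·e^(−432/144.41) = 33.642 + (-10.342)·0.050209 = 33.123 °C.

33.1 °C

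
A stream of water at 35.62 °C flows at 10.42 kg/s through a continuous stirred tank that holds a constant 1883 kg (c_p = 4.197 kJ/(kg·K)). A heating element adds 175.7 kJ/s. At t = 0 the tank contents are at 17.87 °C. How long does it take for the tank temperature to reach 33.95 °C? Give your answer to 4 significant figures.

M c_p dT/dt = ṁ c_p (T_in − T) + Q̇.
τ = M/ṁ = 180.710 s; T_ss = T_in + Q̇/(ṁ c_p) = 39.6376 °C.
T(t) = T_ss + (T₀ − T_ss) e^(−t/τ). Set T = 33.95:
e^(−t/τ) = (33.95 − 39.6376)/(17.87 − 39.6376) = 0.261287
t = −180.710 · ln(0.261287) = 242.538 s.

242.5 s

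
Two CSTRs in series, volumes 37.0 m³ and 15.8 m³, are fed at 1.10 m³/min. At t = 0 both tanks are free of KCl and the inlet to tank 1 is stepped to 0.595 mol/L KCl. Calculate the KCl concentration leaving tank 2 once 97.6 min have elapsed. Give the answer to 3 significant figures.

0.538 mol/L

Species balance on tank i: dCᵢ/dt = (Cᵢ₋₁ − Cᵢ)/τᵢ with τᵢ = Vᵢ/Q.
τ₁ = 37.0/1.10 = 33.636 min; τ₂ = 15.8/1.10 = 14.364 min.
Tank 1: C₁ = C_in(1 − e^(−t/τ₁)). Tank 2 (τ₁ ≠ τ₂): C₂ = C_in[1 − (τ₁ e^(−t/τ₁) − τ₂ e^(−t/τ₂))/(τ₁ − τ₂)].
At t = 97.6: e^(−t/τ₁) = 0.054934, e^(−t/τ₂) = 0.0011194.
C₂ = 0.595·[1 − (33.636·0.054934 − 14.364·0.0011194)/(19.273)] = 0.595·0.90496 = 0.53845 mol/L.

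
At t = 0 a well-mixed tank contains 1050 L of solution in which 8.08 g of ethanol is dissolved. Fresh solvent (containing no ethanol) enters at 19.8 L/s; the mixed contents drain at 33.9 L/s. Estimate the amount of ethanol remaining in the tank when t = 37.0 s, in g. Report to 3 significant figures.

1.55 g

Total volume: dV/dt = Q_in − Q_out = -14.100 L/s, so V(t) = 1050 − 14.100 t and V(37.0) = 528.30 L.
Solute balance: dm/dt = 0 − Q_out C = −Q_out m/V(t).
Separate: dm/m = −Q_out dt/V(t) ⇒ ln(m/m₀) = −(Q_out/(Q_in−Q_out)) ln(V/V₀).
m = m₀ (V₀/V)^(Q_out/(Q_in−Q_out)) = 8.08 × (1050/528.30)^(-2.4043) = 1.5495 g.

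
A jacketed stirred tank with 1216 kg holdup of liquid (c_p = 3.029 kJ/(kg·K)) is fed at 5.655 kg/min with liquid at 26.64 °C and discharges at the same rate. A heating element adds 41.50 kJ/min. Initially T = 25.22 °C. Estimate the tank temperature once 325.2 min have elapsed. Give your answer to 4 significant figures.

28.22 °C

First-law balance (no shaft work): M c_p dT/dt = ṁ c_p (T_in − T) + 41.50.
τ = M/ṁ = 215.031 min; T_ss = T_in + Q̇/(ṁ c_p) = 26.64 + 41.50/(5.655·3.029) = 29.0628 °C.
Integrating: T(t) = T_ss + (T₀ − T_ss) e^(−t/τ).
T(325.2) = 29.0628 + (-3.84279)·e^(−325.2/215.031) = 29.0628 + (-3.84279)·0.220394 = 28.2159 °C.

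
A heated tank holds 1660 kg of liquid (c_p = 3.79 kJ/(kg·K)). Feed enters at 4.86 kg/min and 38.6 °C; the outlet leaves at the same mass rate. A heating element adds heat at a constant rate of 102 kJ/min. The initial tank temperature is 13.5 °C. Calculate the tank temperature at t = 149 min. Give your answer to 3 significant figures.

24.3 °C

M c_p dT/dt = ṁ c_p (T_in − T) + Q̇.
Rearrange: dT/dt = (T_ss − T)/τ with τ = M/ṁ = 341.56 min and T_ss = T_in + Q̇/(ṁ c_p) = 44.138 °C.
This is linear first-order; T(t) = T_ss + (T₀ − T_ss) e^(−t/τ).
T(149) = 44.138 + (-30.638)·e^(−149/341.56) = 44.138 + (-30.638)·0.64647 = 24.331 °C.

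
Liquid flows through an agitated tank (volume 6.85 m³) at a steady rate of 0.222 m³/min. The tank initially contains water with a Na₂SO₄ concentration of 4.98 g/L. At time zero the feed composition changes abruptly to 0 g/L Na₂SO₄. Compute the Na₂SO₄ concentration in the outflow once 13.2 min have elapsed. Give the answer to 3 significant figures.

3.25 g/L

Unsteady species balance (constant V, well mixed): V dC/dt = Q(C_in − C).
Time constant τ = V/Q = 6.85/0.222 = 30.856 min.
This is linear first-order; C(t) = C_in + (C₀ − C_in) e^(−t/τ).
C(13.2) = 0 + (4.98 − 0)·e^(−13.2/30.856) = 0 + (4.9800)·0.65194 = 3.2467 g/L.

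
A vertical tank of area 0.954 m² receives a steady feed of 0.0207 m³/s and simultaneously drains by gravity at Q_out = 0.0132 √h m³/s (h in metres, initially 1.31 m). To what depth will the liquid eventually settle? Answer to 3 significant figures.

A dh/dt = Q_in − 0.0132 √h. Steady state requires inflow = outflow:
Q_in = 0.0132 √h_ss ⇒ √h_ss = 0.0207/0.0132 = 1.5682.
h_ss = 1.5682² = 2.4592 m. (Since h₀ = 1.31 m < h_ss, the level will rise toward this value.)

2.46 m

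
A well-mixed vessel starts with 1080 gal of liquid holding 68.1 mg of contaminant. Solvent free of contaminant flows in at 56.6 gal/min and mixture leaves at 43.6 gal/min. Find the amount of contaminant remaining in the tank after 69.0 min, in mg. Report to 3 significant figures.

Total volume: dV/dt = Q_in − Q_out = 13.000 gal/min, so V(t) = 1080 + 13.000 t and V(69.0) = 1977.0 gal.
Solute balance: dm/dt = 0 − Q_out C = −Q_out m/V(t).
Separate: dm/m = −Q_out dt/V(t) ⇒ ln(m/m₀) = −(Q_out/(Q_in−Q_out)) ln(V/V₀).
m = m₀ (V₀/V)^(Q_out/(Q_in−Q_out)) = 68.1 × (1080/1977.0)^(3.3538) = 8.9636 mg.

8.96 mg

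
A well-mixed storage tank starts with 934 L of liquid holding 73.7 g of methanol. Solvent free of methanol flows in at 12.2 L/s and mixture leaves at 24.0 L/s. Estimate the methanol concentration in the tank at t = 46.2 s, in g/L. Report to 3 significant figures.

Total volume: dV/dt = Q_in − Q_out = -11.800 L/s, so V(t) = 934 − 11.800 t and V(46.2) = 388.84 L.
Species balance (pure solvent in): dm/dt = −Q_out · m/V(t).
Separate: dm/m = −Q_out dt/V(t) ⇒ ln(m/m₀) = −(Q_out/(Q_in−Q_out)) ln(V/V₀).
m = m₀ (V₀/V)^(Q_out/(Q_in−Q_out)) = 73.7 × (934/388.84)^(-2.0339) = 12.400 g.
C = m/V = 12.400/388.84 = 0.031889 g/L.

0.0319 g/L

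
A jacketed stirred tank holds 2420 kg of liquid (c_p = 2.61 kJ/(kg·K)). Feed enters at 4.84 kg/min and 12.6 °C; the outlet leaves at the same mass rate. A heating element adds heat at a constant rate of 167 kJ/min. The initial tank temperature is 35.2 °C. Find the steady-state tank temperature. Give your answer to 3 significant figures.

M c_p dT/dt = ṁ c_p (T_in − T) + Q̇.
At steady state dT/dt = 0 ⇒ T_ss = T_in + Q̇/(ṁ c_p) = 12.6 + 167/(4.84·2.61) = 25.820 °C.

25.8 °C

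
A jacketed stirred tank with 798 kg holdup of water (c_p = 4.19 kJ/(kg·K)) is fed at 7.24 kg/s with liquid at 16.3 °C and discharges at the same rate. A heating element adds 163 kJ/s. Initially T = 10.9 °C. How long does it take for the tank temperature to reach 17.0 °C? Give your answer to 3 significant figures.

92.1 s

M c_p dT/dt = ṁ c_p (T_in − T) + Q̇.
τ = M/ṁ = 110.22 s; T_ss = T_in + Q̇/(ṁ c_p) = 21.673 °C.
T(t) = T_ss + (T₀ − T_ss) e^(−t/τ). Set T = 17.0:
e^(−t/τ) = (17.0 − 21.673)/(10.9 − 21.673) = 0.43378
t = −110.22 · ln(0.43378) = 92.058 s.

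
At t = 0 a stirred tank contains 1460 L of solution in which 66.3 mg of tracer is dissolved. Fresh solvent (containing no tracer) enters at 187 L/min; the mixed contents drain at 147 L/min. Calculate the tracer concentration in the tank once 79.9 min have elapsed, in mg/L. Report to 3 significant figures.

Total volume: dV/dt = Q_in − Q_out = 40.000 L/min, so V(t) = 1460 + 40.000 t and V(79.9) = 4656.0 L.
No tracer enters, so dm/dt = −Q_out · (m/V).
Separate: dm/m = −Q_out dt/V(t) ⇒ ln(m/m₀) = −(Q_out/(Q_in−Q_out)) ln(V/V₀).
m = m₀ (V₀/V)^(Q_out/(Q_in−Q_out)) = 66.3 × (1460/4656.0)^(3.6750) = 0.93446 mg.
C = m/V = 0.93446/4656.0 = 0.00020070 mg/L.

0.000201 mg/L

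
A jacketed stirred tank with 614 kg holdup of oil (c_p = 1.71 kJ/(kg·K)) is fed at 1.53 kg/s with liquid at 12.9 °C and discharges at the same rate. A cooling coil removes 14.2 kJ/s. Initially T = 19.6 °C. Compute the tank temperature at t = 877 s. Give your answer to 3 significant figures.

8.84 °C

Heat balance on the well-mixed liquid: M c_p dT/dt = ṁ c_p (T_in − T) − 14.2.
τ = M/ṁ = 401.31 s; T_ss = T_in − Q̇/(ṁ c_p) = 12.9 − 14.2/(1.53·1.71) = 7.4725 °C.
This is linear first-order; T(t) = T_ss + (T₀ − T_ss) e^(−t/τ).
T(877) = 7.4725 + (12.128)·e^(−877/401.31) = 7.4725 + (12.128)·0.11244 = 8.8361 °C.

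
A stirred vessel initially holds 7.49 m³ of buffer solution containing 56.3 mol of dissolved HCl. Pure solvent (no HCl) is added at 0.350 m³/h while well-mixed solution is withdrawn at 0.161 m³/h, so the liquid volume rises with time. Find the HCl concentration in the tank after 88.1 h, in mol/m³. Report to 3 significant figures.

0.861 mol/m³

Let m(t) be the amount of HCl. Volume: V(t) = V₀ + (Q_in − Q_out) t = 7.49 + 0.18900 t; V(88.1) = 24.141 m³.
No HCl enters, so dm/dt = −Q_out · (m/V).
dm/m = −Q_out dt/(V₀ + 0.18900 t); integrating gives ln(m/m₀) = −(Q_out/(Q_in−Q_out)) ln(V/V₀).
m = m₀ (V₀/V)^(Q_out/(Q_in−Q_out)) = 56.3 × (7.49/24.141)^(0.85185) = 20.775 mol.
C = m/V = 20.775/24.141 = 0.86056 mol/m³.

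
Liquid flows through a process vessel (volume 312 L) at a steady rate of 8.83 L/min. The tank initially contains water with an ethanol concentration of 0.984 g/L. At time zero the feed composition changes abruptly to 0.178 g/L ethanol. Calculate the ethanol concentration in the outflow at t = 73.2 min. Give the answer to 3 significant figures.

0.280 g/L

Unsteady species balance (constant V, well mixed): V dC/dt = Q(C_in − C).
Rewrite as dC/dt + C/τ = C_in/τ, τ = V/Q = 35.334 min.
Integrating: C(t) = C_in + (C₀ − C_in) e^(−t/τ).
C(73.2) = 0.178 + (0.984 − 0.178)·e^(−73.2/35.334) = 0.178 + (0.80600)·0.12598 = 0.27954 g/L.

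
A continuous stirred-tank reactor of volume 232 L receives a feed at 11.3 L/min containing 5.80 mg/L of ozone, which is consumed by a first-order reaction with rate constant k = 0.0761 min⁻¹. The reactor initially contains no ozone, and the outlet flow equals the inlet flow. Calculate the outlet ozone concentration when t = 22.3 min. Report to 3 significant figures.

V dC/dt = Q(C_in − C) − k V C.
dC/dt = (Q/V) C_in − (Q/V + k) C; effective rate a = Q/V + k = 0.048707 + 0.0761 = 0.12481 min⁻¹.
C_ss = Q C_in/(Q + kV) = 2.2635 mg/L; C(t) = C_ss + (C₀ − C_ss) e^(−a t).
C(22.3) = 2.2635 + (-2.2635)·e^(−0.12481·22.3) = 2.2635 + (-2.2635)·0.061841 = 2.1235 mg/L.

2.12 mg/L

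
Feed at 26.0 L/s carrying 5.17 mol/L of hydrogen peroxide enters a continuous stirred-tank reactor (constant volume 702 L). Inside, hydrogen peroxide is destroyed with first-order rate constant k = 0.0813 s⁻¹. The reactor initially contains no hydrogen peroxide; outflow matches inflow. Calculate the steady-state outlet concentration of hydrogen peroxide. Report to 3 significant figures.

Species balance: V dC/dt = Q C_in − Q C − k V C.
Steady state (dC/dt = 0): C_ss = Q C_in/(Q + kV) = C_in/(1 + kV/Q).
C_ss = 26.0·5.17/(26.0 + 0.0813·702) = 134.42/83.073 = 1.6181 mol/L.

1.62 mol/L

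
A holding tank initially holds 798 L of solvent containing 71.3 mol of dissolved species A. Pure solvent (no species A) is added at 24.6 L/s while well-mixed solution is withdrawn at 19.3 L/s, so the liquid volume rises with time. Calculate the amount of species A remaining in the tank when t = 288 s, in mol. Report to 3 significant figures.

Let m(t) be the amount of species A. Volume: V(t) = V₀ + (Q_in − Q_out) t = 798 + 5.3000 t; V(288) = 2324.4 L.
Solute balance: dm/dt = 0 − Q_out C = −Q_out m/V(t).
Separate: dm/m = −Q_out dt/V(t) ⇒ ln(m/m₀) = −(Q_out/(Q_in−Q_out)) ln(V/V₀).
m = m₀ (V₀/V)^(Q_out/(Q_in−Q_out)) = 71.3 × (798/2324.4)^(3.6415) = 1.4531 mol.

1.45 mol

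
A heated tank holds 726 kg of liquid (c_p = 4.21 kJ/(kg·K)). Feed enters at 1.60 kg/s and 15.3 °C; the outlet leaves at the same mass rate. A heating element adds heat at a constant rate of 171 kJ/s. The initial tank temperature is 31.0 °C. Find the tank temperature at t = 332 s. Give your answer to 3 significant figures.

Unsteady energy balance on the tank contents: M c_p dT/dt = ṁ c_p (T_in − T) + 171.
τ = M/ṁ = 453.75 s; T_ss = T_in + Q̇/(ṁ c_p) = 15.3 + 171/(1.60·4.21) = 40.686 °C.
This is linear first-order; T(t) = T_ss + (T₀ − T_ss) e^(−t/τ).
T(332) = 40.686 + (-9.6860)·e^(−332/453.75) = 40.686 + (-9.6860)·0.48110 = 36.026 °C.

36.0 °C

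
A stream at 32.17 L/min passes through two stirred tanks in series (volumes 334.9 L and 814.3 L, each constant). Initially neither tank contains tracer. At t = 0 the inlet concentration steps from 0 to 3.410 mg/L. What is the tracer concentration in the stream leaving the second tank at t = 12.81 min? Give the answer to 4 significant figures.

Time constants: τᵢ = Vᵢ/Q for each well-mixed tank.
τ₁ = 334.9/32.17 = 10.4103 min; τ₂ = 814.3/32.17 = 25.3124 min.
Tank 1: C₁ = C_in(1 − e^(−t/τ₁)). Tank 2 (τ₁ ≠ τ₂): C₂ = C_in[1 − (τ₁ e^(−t/τ₁) − τ₂ e^(−t/τ₂))/(τ₁ − τ₂)].
At t = 12.81: e^(−t/τ₁) = 0.292144, e^(−t/τ₂) = 0.602857.
C₂ = 3.410·[1 − (10.4103·0.292144 − 25.3124·0.602857)/(-14.9021)] = 3.410·0.180085 = 0.614090 mg/L.

0.6141 mg/L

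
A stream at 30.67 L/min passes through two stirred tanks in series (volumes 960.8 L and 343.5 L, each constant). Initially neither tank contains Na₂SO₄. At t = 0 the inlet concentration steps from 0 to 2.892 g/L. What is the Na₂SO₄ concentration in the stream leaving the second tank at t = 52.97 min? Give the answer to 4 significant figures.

2.076 g/L

Species balance on tank i: dCᵢ/dt = (Cᵢ₋₁ − Cᵢ)/τᵢ with τᵢ = Vᵢ/Q.
τ₁ = 960.8/30.67 = 31.3270 min; τ₂ = 343.5/30.67 = 11.1999 min.
Tank 1: C₁ = C_in(1 − e^(−t/τ₁)). Tank 2 (τ₁ ≠ τ₂): C₂ = C_in[1 − (τ₁ e^(−t/τ₁) − τ₂ e^(−t/τ₂))/(τ₁ − τ₂)].
At t = 52.97: e^(−t/τ₁) = 0.184359, e^(−t/τ₂) = 0.00883071.
C₂ = 2.892·[1 − (31.3270·0.184359 − 11.1999·0.00883071)/(20.1272)] = 2.892·0.717968 = 2.07636 g/L.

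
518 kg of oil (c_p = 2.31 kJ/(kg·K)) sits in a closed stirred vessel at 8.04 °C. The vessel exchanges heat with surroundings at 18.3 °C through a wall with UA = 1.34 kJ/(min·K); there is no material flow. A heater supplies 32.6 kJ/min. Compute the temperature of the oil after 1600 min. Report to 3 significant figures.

36.9 °C

Lumped-capacitance energy balance: M c_p dT/dt = UA(T_amb − T) + Q̇.
dT/dt = (T_ss − T)/τ with T_ss = T_amb + Q̇/UA = 18.3 + 32.6/1.34 = 42.628 °C, τ = M c_p/UA = 518·2.31/1.34 = 892.97 min.
T approaches T_ss exponentially: T(t) = T_ss + (T₀ − T_ss) e^(−t/τ).
T(1600) = 42.628 + (-34.588)·0.16666 = 36.864 °C.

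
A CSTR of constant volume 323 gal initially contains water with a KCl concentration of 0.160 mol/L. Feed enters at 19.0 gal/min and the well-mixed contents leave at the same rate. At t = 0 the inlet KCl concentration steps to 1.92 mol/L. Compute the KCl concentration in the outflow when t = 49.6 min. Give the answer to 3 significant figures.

1.82 mol/L

Transient balance on the dissolved component: V dC/dt = Q(C_in − C).
Time constant τ = V/Q = 323/19.0 = 17.000 min.
Integrating: C(t) = C_in + (C₀ − C_in) e^(−t/τ).
C(49.6) = 1.92 + (0.160 − 1.92)·e^(−49.6/17.000) = 1.92 + (-1.7600)·0.054061 = 1.8249 mol/L.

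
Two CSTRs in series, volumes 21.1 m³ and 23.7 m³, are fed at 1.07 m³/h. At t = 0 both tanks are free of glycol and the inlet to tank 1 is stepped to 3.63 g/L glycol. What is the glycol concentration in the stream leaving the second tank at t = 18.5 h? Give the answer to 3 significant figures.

0.806 g/L

Each tank obeys Vᵢ dCᵢ/dt = Q(Cᵢ₋₁ − Cᵢ), so τᵢ = Vᵢ/Q.
τ₁ = 21.1/1.07 = 19.720 h; τ₂ = 23.7/1.07 = 22.150 h.
Solving the cascade with C₁(0)=C₂(0)=0 gives C₂(t) = C_in[1 − (τ₁ e^(−t/τ₁) − τ₂ e^(−t/τ₂))/(τ₁ − τ₂)].
At t = 18.5: e^(−t/τ₁) = 0.39135, e^(−t/τ₂) = 0.43377.
C₂ = 3.63·[1 − (19.720·0.39135 − 22.150·0.43377)/(-2.4299)] = 3.63·0.22194 = 0.80566 g/L.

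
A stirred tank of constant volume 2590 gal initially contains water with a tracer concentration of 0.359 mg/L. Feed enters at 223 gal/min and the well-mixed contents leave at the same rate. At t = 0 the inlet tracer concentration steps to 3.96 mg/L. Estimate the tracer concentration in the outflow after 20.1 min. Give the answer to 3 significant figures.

Species balance on the tank: V dC/dt = Q(C_in − C).
So dC/dt = (C_in − C)/τ with τ = V/Q = 2590/223 = 11.614 min.
This is linear first-order; C(t) = C_in + (C₀ − C_in) e^(−t/τ).
C(20.1) = 3.96 + (0.359 − 3.96)·e^(−20.1/11.614) = 3.96 + (-3.6010)·0.17717 = 3.3220 mg/L.

3.32 mg/L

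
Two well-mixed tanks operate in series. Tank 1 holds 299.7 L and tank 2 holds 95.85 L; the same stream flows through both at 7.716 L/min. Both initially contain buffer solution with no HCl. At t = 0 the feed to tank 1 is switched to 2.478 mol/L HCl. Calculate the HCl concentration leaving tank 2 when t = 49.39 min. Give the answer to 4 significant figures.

1.478 mol/L

Species balance on tank i: dCᵢ/dt = (Cᵢ₋₁ − Cᵢ)/τᵢ with τᵢ = Vᵢ/Q.
τ₁ = 299.7/7.716 = 38.8414 min; τ₂ = 95.85/7.716 = 12.4222 min.
Solving the cascade with C₁(0)=C₂(0)=0 gives C₂(t) = C_in[1 − (τ₁ e^(−t/τ₁) − τ₂ e^(−t/τ₂))/(τ₁ − τ₂)].
At t = 49.39: e^(−t/τ₁) = 0.280388, e^(−t/τ₂) = 0.0187618.
C₂ = 2.478·[1 − (38.8414·0.280388 − 12.4222·0.0187618)/(26.4191)] = 2.478·0.596596 = 1.47837 mol/L.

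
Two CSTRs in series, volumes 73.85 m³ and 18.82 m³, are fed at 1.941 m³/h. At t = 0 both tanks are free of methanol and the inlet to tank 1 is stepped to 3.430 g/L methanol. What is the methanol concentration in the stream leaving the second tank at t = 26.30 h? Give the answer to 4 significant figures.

Time constants: τᵢ = Vᵢ/Q for each well-mixed tank.
τ₁ = 73.85/1.941 = 38.0474 h; τ₂ = 18.82/1.941 = 9.69603 h.
Solving the cascade with C₁(0)=C₂(0)=0 gives C₂(t) = C_in[1 − (τ₁ e^(−t/τ₁) − τ₂ e^(−t/τ₂))/(τ₁ − τ₂)].
At t = 26.30: e^(−t/τ₁) = 0.500953, e^(−t/τ₂) = 0.0663740.
C₂ = 3.430·[1 − (38.0474·0.500953 − 9.69603·0.0663740)/(28.3514)] = 3.430·0.350423 = 1.20195 g/L.

1.202 g/L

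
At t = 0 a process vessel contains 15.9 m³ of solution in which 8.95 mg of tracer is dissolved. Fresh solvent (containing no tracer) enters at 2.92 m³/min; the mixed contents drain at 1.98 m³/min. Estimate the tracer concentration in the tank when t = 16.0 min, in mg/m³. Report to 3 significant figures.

Total volume: dV/dt = Q_in − Q_out = 0.94000 m³/min, so V(t) = 15.9 + 0.94000 t and V(16.0) = 30.940 m³.
No tracer enters, so dm/dt = −Q_out · (m/V).
Separate: dm/m = −Q_out dt/V(t) ⇒ ln(m/m₀) = −(Q_out/(Q_in−Q_out)) ln(V/V₀).
m = m₀ (V₀/V)^(Q_out/(Q_in−Q_out)) = 8.95 × (15.9/30.940)^(2.1064) = 2.2020 mg.
C = m/V = 2.2020/30.940 = 0.071170 mg/m³.

0.0712 mg/m³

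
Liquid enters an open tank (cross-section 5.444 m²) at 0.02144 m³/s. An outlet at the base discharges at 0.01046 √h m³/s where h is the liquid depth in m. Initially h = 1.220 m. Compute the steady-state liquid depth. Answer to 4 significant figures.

4.201 m

Volume balance on the tank: A dh/dt = Q_in − 0.01046 √h. At steady state dh/dt = 0:
Q_in = 0.01046 √h_ss ⇒ √h_ss = 0.02144/0.01046 = 2.04971.
h_ss = 2.04971² = 4.20132 m. (Since h₀ = 1.220 m < h_ss, the level will rise toward this value.)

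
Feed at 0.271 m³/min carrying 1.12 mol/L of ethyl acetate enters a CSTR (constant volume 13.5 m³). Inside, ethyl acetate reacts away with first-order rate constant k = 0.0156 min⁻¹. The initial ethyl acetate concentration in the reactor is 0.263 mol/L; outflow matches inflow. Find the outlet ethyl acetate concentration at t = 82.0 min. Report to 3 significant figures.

0.611 mol/L

Accumulation = in − out − consumed: V dC/dt = Q C_in − Q C − k V C.
dC/dt = (Q/V) C_in − (Q/V + k) C; effective rate a = Q/V + k = 0.020074 + 0.0156 = 0.035674 min⁻¹.
C_ss = Q C_in/(Q + kV) = 0.63023 mol/L; C(t) = C_ss + (C₀ − C_ss) e^(−a t).
C(82.0) = 0.63023 + (-0.36723)·e^(−0.035674·82.0) = 0.63023 + (-0.36723)·0.053650 = 0.61053 mol/L.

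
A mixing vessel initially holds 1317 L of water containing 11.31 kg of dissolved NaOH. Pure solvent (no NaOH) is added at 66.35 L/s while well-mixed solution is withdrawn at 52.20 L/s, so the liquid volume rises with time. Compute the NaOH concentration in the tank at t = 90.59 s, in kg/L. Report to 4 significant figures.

Total volume: dV/dt = Q_in − Q_out = 14.1500 L/s, so V(t) = 1317 + 14.1500 t and V(90.59) = 2598.85 L.
Solute balance: dm/dt = 0 − Q_out C = −Q_out m/V(t).
dm/m = −Q_out dt/(V₀ + 14.1500 t); integrating gives ln(m/m₀) = −(Q_out/(Q_in−Q_out)) ln(V/V₀).
m = m₀ (V₀/V)^(Q_out/(Q_in−Q_out)) = 11.31 × (1317/2598.85)^(3.68905) = 0.921455 kg.
C = m/V = 0.921455/2598.85 = 0.000354563 kg/L.

0.0003546 kg/L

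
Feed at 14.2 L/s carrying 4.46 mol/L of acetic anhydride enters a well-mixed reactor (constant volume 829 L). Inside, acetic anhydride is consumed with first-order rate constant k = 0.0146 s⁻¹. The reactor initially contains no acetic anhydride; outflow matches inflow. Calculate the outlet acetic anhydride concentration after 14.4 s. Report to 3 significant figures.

V dC/dt = Q(C_in − C) − k V C.
dC/dt = (Q/V) C_in − (Q/V + k) C; effective rate a = Q/V + k = 0.017129 + 0.0146 = 0.031729 s⁻¹.
C_ss = Q C_in/(Q + kV) = 2.4077 mol/L; C(t) = C_ss + (C₀ − C_ss) e^(−a t).
C(14.4) = 2.4077 + (-2.4077)·e^(−0.031729·14.4) = 2.4077 + (-2.4077)·0.63324 = 0.88306 mol/L.

0.883 mol/L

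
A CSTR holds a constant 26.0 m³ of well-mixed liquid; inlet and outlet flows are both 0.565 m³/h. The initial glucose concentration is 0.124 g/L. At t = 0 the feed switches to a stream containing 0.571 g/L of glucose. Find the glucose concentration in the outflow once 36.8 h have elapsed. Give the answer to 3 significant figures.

Mass balance on the solute (V constant): V dC/dt = Q(C_in − C).
So dC/dt = (C_in − C)/τ with τ = V/Q = 26.0/0.565 = 46.018 h.
C approaches C_in exponentially: C(t) = C_in + (C₀ − C_in) e^(−t/τ).
C(36.8) = 0.571 + (0.124 − 0.571)·e^(−36.8/46.018) = 0.571 + (-0.44700)·0.44947 = 0.37009 g/L.

0.370 g/L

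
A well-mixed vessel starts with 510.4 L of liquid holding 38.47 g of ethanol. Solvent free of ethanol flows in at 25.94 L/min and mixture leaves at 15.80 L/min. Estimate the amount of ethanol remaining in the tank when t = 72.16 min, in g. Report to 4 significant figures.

Let m(t) be the amount of ethanol. Volume: V(t) = V₀ + (Q_in − Q_out) t = 510.4 + 10.1400 t; V(72.16) = 1242.10 L.
Species balance (pure solvent in): dm/dt = −Q_out · m/V(t).
Separate: dm/m = −Q_out dt/V(t) ⇒ ln(m/m₀) = −(Q_out/(Q_in−Q_out)) ln(V/V₀).
m = m₀ (V₀/V)^(Q_out/(Q_in−Q_out)) = 38.47 × (510.4/1242.10)^(1.55819) = 9.62228 g.

9.622 g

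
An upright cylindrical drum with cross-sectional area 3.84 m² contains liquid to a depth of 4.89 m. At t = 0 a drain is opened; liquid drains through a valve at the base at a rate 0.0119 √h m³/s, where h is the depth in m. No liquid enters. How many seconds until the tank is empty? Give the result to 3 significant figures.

1430 s

A dh/dt = −Q_out = −0.0119 √h.
Separate and integrate: 2(√h − √h₀) = −(0.0119/A) t.
Set h = 0: 2√h₀ = (0.0119/A) t_empty ⇒ t_empty = 2A√h₀/0.0119.
t_empty = 2·3.84·√4.89/0.0119 = 7.6800·2.2113/0.0119 = 1427.1 s.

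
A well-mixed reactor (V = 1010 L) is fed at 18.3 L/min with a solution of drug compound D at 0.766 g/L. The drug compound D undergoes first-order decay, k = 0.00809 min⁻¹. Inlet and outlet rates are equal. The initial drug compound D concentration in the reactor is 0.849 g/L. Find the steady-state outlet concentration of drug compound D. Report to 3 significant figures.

V dC/dt = Q(C_in − C) − k V C.
Steady state (dC/dt = 0): C_ss = Q C_in/(Q + kV) = C_in/(1 + kV/Q).
C_ss = 18.3·0.766/(18.3 + 0.00809·1010) = 14.018/26.471 = 0.52956 g/L.

0.530 g/L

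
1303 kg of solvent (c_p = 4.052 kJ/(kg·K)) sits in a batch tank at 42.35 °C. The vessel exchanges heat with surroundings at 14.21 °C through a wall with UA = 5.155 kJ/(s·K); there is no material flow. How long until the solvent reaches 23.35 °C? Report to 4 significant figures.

M c_p dT/dt = −UA(T − T_amb).
τ = M c_p/UA = 1024.20 s; T_ss = T_amb = 14.2100 °C.
T(t) = T_ss + (T₀ − T_ss)e^(−t/τ); set T = 23.35:
t = −τ ln[(T − T_ss)/(T₀ − T_ss)] = −1024.20 · ln(0.324805) = 1151.75 s.

1152 s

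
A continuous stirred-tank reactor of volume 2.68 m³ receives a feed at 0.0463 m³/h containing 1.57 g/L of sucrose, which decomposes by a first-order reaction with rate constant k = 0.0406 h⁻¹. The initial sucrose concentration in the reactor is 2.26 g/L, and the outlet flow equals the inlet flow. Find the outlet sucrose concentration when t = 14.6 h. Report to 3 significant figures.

1.24 g/L

V dC/dt = Q(C_in − C) − k V C.
dC/dt = (Q/V) C_in − (Q/V + k) C; effective rate a = Q/V + k = 0.017276 + 0.0406 = 0.057876 h⁻¹.
C_ss = Q C_in/(Q + kV) = 0.46865 g/L; C(t) = C_ss + (C₀ − C_ss) e^(−a t).
C(14.6) = 0.46865 + (1.7914)·e^(−0.057876·14.6) = 0.46865 + (1.7914)·0.42956 = 1.2381 g/L.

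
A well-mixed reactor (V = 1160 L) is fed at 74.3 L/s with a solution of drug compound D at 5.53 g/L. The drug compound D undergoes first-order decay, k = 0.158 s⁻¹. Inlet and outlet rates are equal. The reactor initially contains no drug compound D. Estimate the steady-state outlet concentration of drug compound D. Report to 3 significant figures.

Accumulation = in − out − consumed: V dC/dt = Q C_in − Q C − k V C.
At steady state: 0 = Q C_in − (Q + kV) C_ss, so C_ss = Q C_in/(Q + kV).
C_ss = 74.3·5.53/(74.3 + 0.158·1160) = 410.88/257.58 = 1.5952 g/L.

1.60 g/L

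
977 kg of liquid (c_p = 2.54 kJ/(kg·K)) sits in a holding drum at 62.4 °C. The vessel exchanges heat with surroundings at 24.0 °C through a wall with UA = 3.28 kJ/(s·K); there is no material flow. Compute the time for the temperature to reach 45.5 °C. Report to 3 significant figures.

First-law balance (no shaft work): M c_p dT/dt = −UA(T − T_amb).
τ = M c_p/UA = 756.58 s; T_ss = T_amb = 24.000 °C.
T(t) = T_ss + (T₀ − T_ss)e^(−t/τ); set T = 45.5:
t = −τ ln[(T − T_ss)/(T₀ − T_ss)] = −756.58 · ln(0.55990) = 438.82 s.

439 s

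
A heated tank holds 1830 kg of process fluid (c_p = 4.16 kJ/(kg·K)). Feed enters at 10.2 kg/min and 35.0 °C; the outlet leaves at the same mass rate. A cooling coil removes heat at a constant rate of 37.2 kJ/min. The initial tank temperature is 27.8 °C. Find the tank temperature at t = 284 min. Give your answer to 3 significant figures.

M c_p dT/dt = ṁ c_p (T_in − T) − Q̇.
τ = M/ṁ = 179.41 min; T_ss = T_in − Q̇/(ṁ c_p) = 35.0 − 37.2/(10.2·4.16) = 34.123 °C.
Solution: T(t) = T_ss + (T₀ − T_ss) e^(−t/τ).
T(284) = 34.123 + (-6.3233)·e^(−284/179.41) = 34.123 + (-6.3233)·0.20537 = 32.825 °C.

32.8 °C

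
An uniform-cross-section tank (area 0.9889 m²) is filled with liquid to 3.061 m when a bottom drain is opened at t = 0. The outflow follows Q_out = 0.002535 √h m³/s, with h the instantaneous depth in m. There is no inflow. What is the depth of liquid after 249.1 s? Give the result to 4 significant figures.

2.046 m

A dh/dt = −Q_out = −0.002535 √h.
This is separable: 2 d(√h)/dt = −0.002535/A, so √h = √h₀ − (0.002535/(2A)) t.
√h = √3.061 − 0.002535·249.1/(2·0.9889) = 1.74957 − 0.319278 = 1.43029.
h = 1.43029² = 2.04574 m.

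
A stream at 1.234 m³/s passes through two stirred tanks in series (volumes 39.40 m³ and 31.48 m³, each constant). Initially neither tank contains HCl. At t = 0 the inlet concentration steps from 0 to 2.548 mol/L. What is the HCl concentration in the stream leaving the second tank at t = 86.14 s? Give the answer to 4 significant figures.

2.040 mol/L

Species balance on tank i: dCᵢ/dt = (Cᵢ₋₁ − Cᵢ)/τᵢ with τᵢ = Vᵢ/Q.
τ₁ = 39.40/1.234 = 31.9287 s; τ₂ = 31.48/1.234 = 25.5105 s.
Tank 1: C₁ = C_in(1 − e^(−t/τ₁)). Tank 2 (τ₁ ≠ τ₂): C₂ = C_in[1 − (τ₁ e^(−t/τ₁) − τ₂ e^(−t/τ₂))/(τ₁ − τ₂)].
At t = 86.14: e^(−t/τ₁) = 0.0673476, e^(−t/τ₂) = 0.0341619.
C₂ = 2.548·[1 − (31.9287·0.0673476 − 25.5105·0.0341619)/(6.41815)] = 2.548·0.800747 = 2.04030 mol/L.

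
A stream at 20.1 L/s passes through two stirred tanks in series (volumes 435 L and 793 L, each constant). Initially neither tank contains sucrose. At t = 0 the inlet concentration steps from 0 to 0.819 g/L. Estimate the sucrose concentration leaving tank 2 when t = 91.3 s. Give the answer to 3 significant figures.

0.654 g/L

Time constants: τᵢ = Vᵢ/Q for each well-mixed tank.
τ₁ = 435/20.1 = 21.642 s; τ₂ = 793/20.1 = 39.453 s.
Solving the cascade with C₁(0)=C₂(0)=0 gives C₂(t) = C_in[1 − (τ₁ e^(−t/τ₁) − τ₂ e^(−t/τ₂))/(τ₁ − τ₂)].
At t = 91.3: e^(−t/τ₁) = 0.014718, e^(−t/τ₂) = 0.098849.
C₂ = 0.819·[1 − (21.642·0.014718 − 39.453·0.098849)/(-17.811)] = 0.819·0.79892 = 0.65432 g/L.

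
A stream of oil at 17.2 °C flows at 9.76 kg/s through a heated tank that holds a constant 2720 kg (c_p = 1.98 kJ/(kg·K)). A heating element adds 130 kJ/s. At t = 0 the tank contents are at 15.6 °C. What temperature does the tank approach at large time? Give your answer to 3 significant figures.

23.9 °C

Heat balance on the well-mixed liquid: M c_p dT/dt = ṁ c_p (T_in − T) + 130.
At steady state dT/dt = 0 ⇒ T_ss = T_in + Q̇/(ṁ c_p) = 17.2 + 130/(9.76·1.98) = 23.927 °C.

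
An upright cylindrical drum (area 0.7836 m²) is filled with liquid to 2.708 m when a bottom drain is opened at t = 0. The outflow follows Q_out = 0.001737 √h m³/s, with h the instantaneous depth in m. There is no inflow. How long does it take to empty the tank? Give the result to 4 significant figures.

A dh/dt = −Q_out = −0.001737 √h.
∫ h^(−1/2) dh = −(0.001737/A) ∫ dt, giving 2√h = 2√h₀ − (0.001737/A) t.
Tank is empty when √h = 0: t_empty = 2A√h₀/0.001737.
t_empty = 2·0.7836·√2.708/0.001737 = 1.56720·1.64560/0.001737 = 1484.73 s.

1485 s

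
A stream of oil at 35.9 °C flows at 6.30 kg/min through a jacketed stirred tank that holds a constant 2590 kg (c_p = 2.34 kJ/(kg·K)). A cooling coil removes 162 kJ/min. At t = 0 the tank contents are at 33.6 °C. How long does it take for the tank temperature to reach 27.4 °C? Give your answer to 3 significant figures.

514 min

Energy balance: M c_p dT/dt = ṁ c_p (T_in − T) − 162.
τ = M/ṁ = 411.11 min; T_ss = T_in − Q̇/(ṁ c_p) = 24.911 °C.
T(t) = T_ss + (T₀ − T_ss) e^(−t/τ). Set T = 27.4:
e^(−t/τ) = (27.4 − 24.911)/(33.6 − 24.911) = 0.28646
t = −411.11 · ln(0.28646) = 513.96 min.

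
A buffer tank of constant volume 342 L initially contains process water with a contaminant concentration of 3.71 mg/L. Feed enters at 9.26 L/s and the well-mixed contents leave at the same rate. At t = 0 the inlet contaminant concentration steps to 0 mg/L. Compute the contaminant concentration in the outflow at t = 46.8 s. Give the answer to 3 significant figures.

1.04 mg/L

Species balance on the tank: V dC/dt = Q(C_in − C).
Time constant τ = V/Q = 342/9.26 = 36.933 s.
This is linear first-order; C(t) = C_in + (C₀ − C_in) e^(−t/τ).
C(46.8) = 0 + (3.71 − 0)·e^(−46.8/36.933) = 0 + (3.7100)·0.28163 = 1.0449 mg/L.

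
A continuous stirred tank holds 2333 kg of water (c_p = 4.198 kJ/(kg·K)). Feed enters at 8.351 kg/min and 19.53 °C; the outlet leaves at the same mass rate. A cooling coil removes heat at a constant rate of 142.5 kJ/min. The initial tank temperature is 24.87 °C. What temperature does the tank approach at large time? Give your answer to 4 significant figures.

15.47 °C

M c_p dT/dt = ṁ c_p (T_in − T) − Q̇.
At steady state dT/dt = 0 ⇒ T_ss = T_in − Q̇/(ṁ c_p) = 19.53 − 142.5/(8.351·4.198) = 15.4652 °C.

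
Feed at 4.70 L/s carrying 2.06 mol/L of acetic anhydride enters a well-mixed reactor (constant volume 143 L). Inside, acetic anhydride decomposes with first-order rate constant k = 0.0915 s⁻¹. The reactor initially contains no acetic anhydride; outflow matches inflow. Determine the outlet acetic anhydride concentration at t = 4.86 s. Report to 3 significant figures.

0.247 mol/L

Species balance: V dC/dt = Q C_in − Q C − k V C.
dC/dt = (Q/V) C_in − (Q/V + k) C; effective rate a = Q/V + k = 0.032867 + 0.0915 = 0.12437 s⁻¹.
C_ss = Q C_in/(Q + kV) = 0.54441 mol/L; C(t) = C_ss + (C₀ − C_ss) e^(−a t).
C(4.86) = 0.54441 + (-0.54441)·e^(−0.12437·4.86) = 0.54441 + (-0.54441)·0.54639 = 0.24695 mol/L.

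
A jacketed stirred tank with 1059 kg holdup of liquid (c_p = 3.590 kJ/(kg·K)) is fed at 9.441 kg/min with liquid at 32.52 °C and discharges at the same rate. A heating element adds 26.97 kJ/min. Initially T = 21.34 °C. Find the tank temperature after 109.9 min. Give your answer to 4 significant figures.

M c_p dT/dt = ṁ c_p (T_in − T) + Q̇.
τ = M/ṁ = 112.170 min; T_ss = T_in + Q̇/(ṁ c_p) = 32.52 + 26.97/(9.441·3.590) = 33.3157 °C.
T approaches T_ss exponentially: T(t) = T_ss + (T₀ − T_ss) e^(−t/τ).
T(109.9) = 33.3157 + (-11.9757)·e^(−109.9/112.170) = 33.3157 + (-11.9757)·0.375401 = 28.8200 °C.

28.82 °C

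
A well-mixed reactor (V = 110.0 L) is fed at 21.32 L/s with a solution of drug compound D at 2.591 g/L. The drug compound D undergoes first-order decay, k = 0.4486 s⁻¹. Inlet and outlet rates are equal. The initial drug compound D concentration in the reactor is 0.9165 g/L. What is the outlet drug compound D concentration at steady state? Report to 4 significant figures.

V dC/dt = Q(C_in − C) − k V C.
Steady state (dC/dt = 0): C_ss = Q C_in/(Q + kV) = C_in/(1 + kV/Q).
C_ss = 21.32·2.591/(21.32 + 0.4486·110.0) = 55.2401/70.6660 = 0.781707 g/L.

0.7817 g/L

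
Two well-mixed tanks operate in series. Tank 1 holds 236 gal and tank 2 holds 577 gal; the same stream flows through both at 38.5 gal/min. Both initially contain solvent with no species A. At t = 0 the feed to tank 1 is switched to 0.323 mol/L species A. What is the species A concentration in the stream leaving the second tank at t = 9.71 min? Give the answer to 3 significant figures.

0.0829 mol/L

Time constants: τᵢ = Vᵢ/Q for each well-mixed tank.
τ₁ = 236/38.5 = 6.1299 min; τ₂ = 577/38.5 = 14.987 min.
Tank 1: C₁ = C_in(1 − e^(−t/τ₁)). Tank 2 (τ₁ ≠ τ₂): C₂ = C_in[1 − (τ₁ e^(−t/τ₁) − τ₂ e^(−t/τ₂))/(τ₁ − τ₂)].
At t = 9.71: e^(−t/τ₁) = 0.20514, e^(−t/τ₂) = 0.52315.
C₂ = 0.323·[1 − (6.1299·0.20514 − 14.987·0.52315)/(-8.8571)] = 0.323·0.25677 = 0.082937 mol/L.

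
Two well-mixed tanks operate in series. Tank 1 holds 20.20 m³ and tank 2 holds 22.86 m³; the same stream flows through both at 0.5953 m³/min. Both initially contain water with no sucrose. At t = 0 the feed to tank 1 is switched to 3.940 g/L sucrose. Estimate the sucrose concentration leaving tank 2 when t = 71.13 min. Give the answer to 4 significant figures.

2.306 g/L

Species balance on tank i: dCᵢ/dt = (Cᵢ₋₁ − Cᵢ)/τᵢ with τᵢ = Vᵢ/Q.
τ₁ = 20.20/0.5953 = 33.9325 min; τ₂ = 22.86/0.5953 = 38.4008 min.
Solving the cascade with C₁(0)=C₂(0)=0 gives C₂(t) = C_in[1 − (τ₁ e^(−t/τ₁) − τ₂ e^(−t/τ₂))/(τ₁ − τ₂)].
At t = 71.13: e^(−t/τ₁) = 0.122920, e^(−t/τ₂) = 0.156875.
C₂ = 3.940·[1 − (33.9325·0.122920 − 38.4008·0.156875)/(-4.46834)] = 3.940·0.585269 = 2.30596 g/L.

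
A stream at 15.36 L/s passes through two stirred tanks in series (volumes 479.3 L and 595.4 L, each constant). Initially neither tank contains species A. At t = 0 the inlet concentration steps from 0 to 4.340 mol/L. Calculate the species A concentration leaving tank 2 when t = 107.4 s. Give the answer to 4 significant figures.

Time constants: τᵢ = Vᵢ/Q for each well-mixed tank.
τ₁ = 479.3/15.36 = 31.2044 s; τ₂ = 595.4/15.36 = 38.7630 s.
Tank 1: C₁ = C_in(1 − e^(−t/τ₁)). Tank 2 (τ₁ ≠ τ₂): C₂ = C_in[1 − (τ₁ e^(−t/τ₁) − τ₂ e^(−t/τ₂))/(τ₁ − τ₂)].
At t = 107.4: e^(−t/τ₁) = 0.0320064, e^(−t/τ₂) = 0.0626193.
C₂ = 4.340·[1 − (31.2044·0.0320064 − 38.7630·0.0626193)/(-7.55859)] = 4.340·0.811000 = 3.51974 mol/L.

3.520 mol/L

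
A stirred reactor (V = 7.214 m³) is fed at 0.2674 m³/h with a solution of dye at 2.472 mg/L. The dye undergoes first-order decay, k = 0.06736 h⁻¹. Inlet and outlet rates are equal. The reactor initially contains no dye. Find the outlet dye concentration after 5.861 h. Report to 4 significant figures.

Species balance: V dC/dt = Q C_in − Q C − k V C.
dC/dt = (Q/V) C_in − (Q/V + k) C; effective rate a = Q/V + k = 0.0370668 + 0.06736 = 0.104427 h⁻¹.
C_ss = Q C_in/(Q + kV) = 0.877449 mg/L; C(t) = C_ss + (C₀ − C_ss) e^(−a t).
C(5.861) = 0.877449 + (-0.877449)·e^(−0.104427·5.861) = 0.877449 + (-0.877449)·0.542241 = 0.401660 mg/L.

0.4017 mg/L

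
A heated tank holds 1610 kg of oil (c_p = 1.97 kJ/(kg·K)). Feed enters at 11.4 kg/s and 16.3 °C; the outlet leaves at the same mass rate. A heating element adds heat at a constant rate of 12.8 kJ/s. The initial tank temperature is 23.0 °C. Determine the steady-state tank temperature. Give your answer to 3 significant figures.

16.9 °C

Heat balance on the well-mixed liquid: M c_p dT/dt = ṁ c_p (T_in − T) + 12.8.
At steady state dT/dt = 0 ⇒ T_ss = T_in + Q̇/(ṁ c_p) = 16.3 + 12.8/(11.4·1.97) = 16.870 °C.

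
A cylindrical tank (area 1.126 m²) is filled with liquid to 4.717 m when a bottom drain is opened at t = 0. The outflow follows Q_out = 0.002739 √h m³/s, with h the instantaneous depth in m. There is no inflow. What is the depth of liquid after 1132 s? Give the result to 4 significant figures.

With no inflow, A dh/dt = −0.002739 √h.
This is separable: 2 d(√h)/dt = −0.002739/A, so √h = √h₀ − (0.002739/(2A)) t.
√h = √4.717 − 0.002739·1132/(2·1.126) = 2.17187 − 1.37680 = 0.795068.
h = 0.795068² = 0.632133 m.

0.6321 m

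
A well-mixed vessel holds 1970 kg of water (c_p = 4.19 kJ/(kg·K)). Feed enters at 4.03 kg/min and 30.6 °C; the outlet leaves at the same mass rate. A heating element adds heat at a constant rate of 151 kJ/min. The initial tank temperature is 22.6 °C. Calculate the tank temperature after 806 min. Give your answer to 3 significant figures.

M c_p dT/dt = ṁ c_p (T_in − T) + Q̇.
τ = M/ṁ = 488.83 min; T_ss = T_in + Q̇/(ṁ c_p) = 30.6 + 151/(4.03·4.19) = 39.542 °C.
T approaches T_ss exponentially: T(t) = T_ss + (T₀ − T_ss) e^(−t/τ).
T(806) = 39.542 + (-16.942)·e^(−806/488.83) = 39.542 + (-16.942)·0.19228 = 36.285 °C.

36.3 °C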